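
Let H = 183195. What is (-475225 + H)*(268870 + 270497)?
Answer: -157511345010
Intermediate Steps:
(-475225 + H)*(268870 + 270497) = (-475225 + 183195)*(268870 + 270497) = -292030*539367 = -157511345010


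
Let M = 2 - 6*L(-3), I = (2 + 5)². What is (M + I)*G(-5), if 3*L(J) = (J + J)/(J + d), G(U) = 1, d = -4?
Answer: 345/7 ≈ 49.286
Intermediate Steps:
I = 49 (I = 7² = 49)
L(J) = 2*J/(3*(-4 + J)) (L(J) = ((J + J)/(J - 4))/3 = ((2*J)/(-4 + J))/3 = (2*J/(-4 + J))/3 = 2*J/(3*(-4 + J)))
M = 2/7 (M = 2 - 4*(-3)/(-4 - 3) = 2 - 4*(-3)/(-7) = 2 - 4*(-3)*(-1)/7 = 2 - 6*2/7 = 2 - 12/7 = 2/7 ≈ 0.28571)
(M + I)*G(-5) = (2/7 + 49)*1 = (345/7)*1 = 345/7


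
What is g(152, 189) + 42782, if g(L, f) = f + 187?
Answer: 43158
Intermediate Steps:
g(L, f) = 187 + f
g(152, 189) + 42782 = (187 + 189) + 42782 = 376 + 42782 = 43158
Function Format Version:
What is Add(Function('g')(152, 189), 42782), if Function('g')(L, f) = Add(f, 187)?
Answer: 43158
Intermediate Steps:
Function('g')(L, f) = Add(187, f)
Add(Function('g')(152, 189), 42782) = Add(Add(187, 189), 42782) = Add(376, 42782) = 43158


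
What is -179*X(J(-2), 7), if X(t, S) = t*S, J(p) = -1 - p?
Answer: -1253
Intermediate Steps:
X(t, S) = S*t
-179*X(J(-2), 7) = -1253*(-1 - 1*(-2)) = -1253*(-1 + 2) = -1253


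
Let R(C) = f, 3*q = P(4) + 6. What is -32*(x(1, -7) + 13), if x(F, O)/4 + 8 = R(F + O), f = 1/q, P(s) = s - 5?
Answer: 2656/5 ≈ 531.20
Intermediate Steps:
P(s) = -5 + s
q = 5/3 (q = ((-5 + 4) + 6)/3 = (-1 + 6)/3 = (⅓)*5 = 5/3 ≈ 1.6667)
f = ⅗ (f = 1/(5/3) = ⅗ ≈ 0.60000)
R(C) = ⅗
x(F, O) = -148/5 (x(F, O) = -32 + 4*(⅗) = -32 + 12/5 = -148/5)
-32*(x(1, -7) + 13) = -32*(-148/5 + 13) = -32*(-83/5) = 2656/5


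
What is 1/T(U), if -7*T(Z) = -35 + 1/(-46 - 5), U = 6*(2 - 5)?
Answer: 357/1786 ≈ 0.19989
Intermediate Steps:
U = -18 (U = 6*(-3) = -18)
T(Z) = 1786/357 (T(Z) = -(-35 + 1/(-46 - 5))/7 = -(-35 + 1/(-51))/7 = -(-35 - 1/51)/7 = -1/7*(-1786/51) = 1786/357)
1/T(U) = 1/(1786/357) = 357/1786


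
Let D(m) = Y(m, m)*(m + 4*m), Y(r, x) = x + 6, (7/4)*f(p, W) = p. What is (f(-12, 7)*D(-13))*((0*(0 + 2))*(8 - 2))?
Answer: 0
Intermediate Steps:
f(p, W) = 4*p/7
Y(r, x) = 6 + x
D(m) = 5*m*(6 + m) (D(m) = (6 + m)*(m + 4*m) = (6 + m)*(5*m) = 5*m*(6 + m))
(f(-12, 7)*D(-13))*((0*(0 + 2))*(8 - 2)) = (((4/7)*(-12))*(5*(-13)*(6 - 13)))*((0*(0 + 2))*(8 - 2)) = (-240*(-13)*(-7)/7)*((0*2)*6) = (-48/7*455)*(0*6) = -3120*0 = 0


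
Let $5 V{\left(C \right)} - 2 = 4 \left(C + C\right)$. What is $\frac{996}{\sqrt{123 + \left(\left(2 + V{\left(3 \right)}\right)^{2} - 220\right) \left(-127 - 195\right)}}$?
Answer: $\frac{4980 \sqrt{1356763}}{1356763} \approx 4.2754$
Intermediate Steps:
$V{\left(C \right)} = \frac{2}{5} + \frac{8 C}{5}$ ($V{\left(C \right)} = \frac{2}{5} + \frac{4 \left(C + C\right)}{5} = \frac{2}{5} + \frac{4 \cdot 2 C}{5} = \frac{2}{5} + \frac{8 C}{5}$)
$\frac{996}{\sqrt{123 + \left(\left(2 + V{\left(3 \right)}\right)^{2} - 220\right) \left(-127 - 195\right)}} = \frac{996}{\sqrt{123 + \left(\left(2 + \left(\frac{2}{5} + \frac{8}{5} \cdot 3\right)\right)^{2} - 220\right) \left(-127 - 195\right)}} = \frac{996}{\sqrt{123 + \left(\left(2 + \left(\frac{2}{5} + \frac{24}{5}\right)\right)^{2} - 220\right) \left(-322\right)}} = \frac{996}{\sqrt{123 + \left(\left(2 + \frac{26}{5}\right)^{2} - 220\right) \left(-322\right)}} = \frac{996}{\sqrt{123 + \left(\left(\frac{36}{5}\right)^{2} - 220\right) \left(-322\right)}} = \frac{996}{\sqrt{123 + \left(\frac{1296}{25} - 220\right) \left(-322\right)}} = \frac{996}{\sqrt{123 - - \frac{1353688}{25}}} = \frac{996}{\sqrt{123 + \frac{1353688}{25}}} = \frac{996}{\sqrt{\frac{1356763}{25}}} = \frac{996}{\frac{1}{5} \sqrt{1356763}} = 996 \frac{5 \sqrt{1356763}}{1356763} = \frac{4980 \sqrt{1356763}}{1356763}$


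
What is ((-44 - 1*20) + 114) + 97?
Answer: 147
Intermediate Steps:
((-44 - 1*20) + 114) + 97 = ((-44 - 20) + 114) + 97 = (-64 + 114) + 97 = 50 + 97 = 147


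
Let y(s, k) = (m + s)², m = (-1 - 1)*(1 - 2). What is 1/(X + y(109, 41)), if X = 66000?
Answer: 1/78321 ≈ 1.2768e-5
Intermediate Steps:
m = 2 (m = -2*(-1) = 2)
y(s, k) = (2 + s)²
1/(X + y(109, 41)) = 1/(66000 + (2 + 109)²) = 1/(66000 + 111²) = 1/(66000 + 12321) = 1/78321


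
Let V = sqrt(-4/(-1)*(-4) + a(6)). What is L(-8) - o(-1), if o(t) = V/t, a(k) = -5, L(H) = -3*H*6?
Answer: 144 + I*sqrt(21) ≈ 144.0 + 4.5826*I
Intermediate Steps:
L(H) = -18*H
V = I*sqrt(21) (V = sqrt(-4/(-1)*(-4) - 5) = sqrt(-4*(-1)*(-4) - 5) = sqrt(4*(-4) - 5) = sqrt(-16 - 5) = sqrt(-21) = I*sqrt(21) ≈ 4.5826*I)
o(t) = I*sqrt(21)/t (o(t) = (I*sqrt(21))/t = I*sqrt(21)/t)
L(-8) - o(-1) = -18*(-8) - I*sqrt(21)/(-1) = 144 - I*sqrt(21)*(-1) = 144 - (-1)*I*sqrt(21) = 144 + I*sqrt(21)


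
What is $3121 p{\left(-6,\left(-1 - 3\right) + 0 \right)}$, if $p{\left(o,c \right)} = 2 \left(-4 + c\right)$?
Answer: $-49936$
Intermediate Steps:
$p{\left(o,c \right)} = -8 + 2 c$
$3121 p{\left(-6,\left(-1 - 3\right) + 0 \right)} = 3121 \left(-8 + 2 \left(\left(-1 - 3\right) + 0\right)\right) = 3121 \left(-8 + 2 \left(-4 + 0\right)\right) = 3121 \left(-8 + 2 \left(-4\right)\right) = 3121 \left(-8 - 8\right) = 3121 \left(-16\right) = -49936$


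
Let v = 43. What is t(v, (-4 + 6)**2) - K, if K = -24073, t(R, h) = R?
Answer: 24116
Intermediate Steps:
t(v, (-4 + 6)**2) - K = 43 - 1*(-24073) = 43 + 24073 = 24116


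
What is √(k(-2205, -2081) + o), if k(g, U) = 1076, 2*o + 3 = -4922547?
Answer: I*√2460199 ≈ 1568.5*I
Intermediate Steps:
o = -2461275 (o = -3/2 + (½)*(-4922547) = -3/2 - 4922547/2 = -2461275)
√(k(-2205, -2081) + o) = √(1076 - 2461275) = √(-2460199) = I*√2460199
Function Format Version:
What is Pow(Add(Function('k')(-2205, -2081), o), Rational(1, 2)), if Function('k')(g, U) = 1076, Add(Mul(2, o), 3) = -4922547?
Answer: Mul(I, Pow(2460199, Rational(1, 2))) ≈ Mul(1568.5, I)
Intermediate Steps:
o = -2461275 (o = Add(Rational(-3, 2), Mul(Rational(1, 2), -4922547)) = Add(Rational(-3, 2), Rational(-4922547, 2)) = -2461275)
Pow(Add(Function('k')(-2205, -2081), o), Rational(1, 2)) = Pow(Add(1076, -2461275), Rational(1, 2)) = Pow(-2460199, Rational(1, 2)) = Mul(I, Pow(2460199, Rational(1, 2)))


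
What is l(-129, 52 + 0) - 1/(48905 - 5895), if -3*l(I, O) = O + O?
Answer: -4473043/129030 ≈ -34.667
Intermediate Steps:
l(I, O) = -2*O/3 (l(I, O) = -(O + O)/3 = -2*O/3)
l(-129, 52 + 0) - 1/(48905 - 5895) = -2*(52 + 0)/3 - 1/(48905 - 5895) = -2/3*52 - 1/43010 = -104/3 - 1*1/43010 = -104/3 - 1/43010 = -4473043/129030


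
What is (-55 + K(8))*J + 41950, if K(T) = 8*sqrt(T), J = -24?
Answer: 43270 - 384*sqrt(2) ≈ 42727.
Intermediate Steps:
(-55 + K(8))*J + 41950 = (-55 + 8*sqrt(8))*(-24) + 41950 = (-55 + 8*(2*sqrt(2)))*(-24) + 41950 = (-55 + 16*sqrt(2))*(-24) + 41950 = (1320 - 384*sqrt(2)) + 41950 = 43270 - 384*sqrt(2)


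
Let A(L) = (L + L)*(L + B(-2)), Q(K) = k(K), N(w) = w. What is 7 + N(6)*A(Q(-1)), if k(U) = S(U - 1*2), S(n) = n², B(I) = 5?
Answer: 1519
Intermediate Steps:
k(U) = (-2 + U)² (k(U) = (U - 1*2)² = (U - 2)² = (-2 + U)²)
Q(K) = (-2 + K)²
A(L) = 2*L*(5 + L) (A(L) = (L + L)*(L + 5) = (2*L)*(5 + L) = 2*L*(5 + L))
7 + N(6)*A(Q(-1)) = 7 + 6*(2*(-2 - 1)²*(5 + (-2 - 1)²)) = 7 + 6*(2*(-3)²*(5 + (-3)²)) = 7 + 6*(2*9*(5 + 9)) = 7 + 6*(2*9*14) = 7 + 6*252 = 7 + 1512 = 1519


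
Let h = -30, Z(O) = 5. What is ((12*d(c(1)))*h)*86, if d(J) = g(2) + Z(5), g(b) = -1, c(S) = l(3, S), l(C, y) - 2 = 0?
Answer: -123840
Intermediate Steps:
l(C, y) = 2 (l(C, y) = 2 + 0 = 2)
c(S) = 2
d(J) = 4 (d(J) = -1 + 5 = 4)
((12*d(c(1)))*h)*86 = ((12*4)*(-30))*86 = (48*(-30))*86 = -1440*86 = -123840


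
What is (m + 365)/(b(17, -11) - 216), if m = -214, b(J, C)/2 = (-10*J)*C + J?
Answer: 151/3558 ≈ 0.042440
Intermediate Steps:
b(J, C) = 2*J - 20*C*J (b(J, C) = 2*((-10*J)*C + J) = 2*(-10*C*J + J) = 2*(J - 10*C*J) = 2*J - 20*C*J)
(m + 365)/(b(17, -11) - 216) = (-214 + 365)/(2*17*(1 - 10*(-11)) - 216) = 151/(2*17*(1 + 110) - 216) = 151/(2*17*111 - 216) = 151/(3774 - 216) = 151/3558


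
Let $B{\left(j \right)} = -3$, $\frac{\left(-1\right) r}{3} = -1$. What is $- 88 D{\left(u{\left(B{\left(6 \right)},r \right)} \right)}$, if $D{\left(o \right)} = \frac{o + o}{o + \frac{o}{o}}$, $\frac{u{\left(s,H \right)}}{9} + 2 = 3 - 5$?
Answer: $- \frac{6336}{35} \approx -181.03$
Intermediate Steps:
$r = 3$ ($r = \left(-3\right) \left(-1\right) = 3$)
$u{\left(s,H \right)} = -36$ ($u{\left(s,H \right)} = -18 + 9 \left(3 - 5\right) = -18 + 9 \left(-2\right) = -18 - 18 = -36$)
$D{\left(o \right)} = \frac{2 o}{1 + o}$ ($D{\left(o \right)} = \frac{2 o}{o + 1} = \frac{2 o}{1 + o}$)
$- 88 D{\left(u{\left(B{\left(6 \right)},r \right)} \right)} = - 88 \cdot 2 \left(-36\right) \frac{1}{1 - 36} = - 88 \cdot 2 \left(-36\right) \frac{1}{-35} = - 88 \cdot 2 \left(-36\right) \left(- \frac{1}{35}\right) = \left(-88\right) \frac{72}{35} = - \frac{6336}{35}$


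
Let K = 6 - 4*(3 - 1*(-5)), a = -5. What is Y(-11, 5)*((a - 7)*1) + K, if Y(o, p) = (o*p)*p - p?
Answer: 3334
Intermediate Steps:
Y(o, p) = -p + o*p**2 (Y(o, p) = o*p**2 - p = -p + o*p**2)
K = -26 (K = 6 - 4*(3 + 5) = 6 - 4*8 = 6 - 32 = -26)
Y(-11, 5)*((a - 7)*1) + K = (5*(-1 - 11*5))*((-5 - 7)*1) - 26 = (5*(-1 - 55))*(-12*1) - 26 = (5*(-56))*(-12) - 26 = -280*(-12) - 26 = 3360 - 26 = 3334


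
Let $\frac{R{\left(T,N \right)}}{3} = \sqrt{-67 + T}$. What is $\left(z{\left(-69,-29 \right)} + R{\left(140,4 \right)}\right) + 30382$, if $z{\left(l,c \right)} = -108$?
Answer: $30274 + 3 \sqrt{73} \approx 30300.0$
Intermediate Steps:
$R{\left(T,N \right)} = 3 \sqrt{-67 + T}$
$\left(z{\left(-69,-29 \right)} + R{\left(140,4 \right)}\right) + 30382 = \left(-108 + 3 \sqrt{-67 + 140}\right) + 30382 = \left(-108 + 3 \sqrt{73}\right) + 30382 = 30274 + 3 \sqrt{73}$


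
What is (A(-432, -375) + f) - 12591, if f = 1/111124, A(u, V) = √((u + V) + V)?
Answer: -1399162283/111124 + I*√1182 ≈ -12591.0 + 34.38*I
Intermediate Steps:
A(u, V) = √(u + 2*V) (A(u, V) = √((V + u) + V) = √(u + 2*V))
f = 1/111124 ≈ 8.9990e-6
(A(-432, -375) + f) - 12591 = (√(-432 + 2*(-375)) + 1/111124) - 12591 = (√(-432 - 750) + 1/111124) - 12591 = (√(-1182) + 1/111124) - 12591 = (I*√1182 + 1/111124) - 12591 = (1/111124 + I*√1182) - 12591 = -1399162283/111124 + I*√1182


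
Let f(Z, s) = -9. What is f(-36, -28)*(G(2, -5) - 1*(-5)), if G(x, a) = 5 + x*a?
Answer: 0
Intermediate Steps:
G(x, a) = 5 + a*x
f(-36, -28)*(G(2, -5) - 1*(-5)) = -9*((5 - 5*2) - 1*(-5)) = -9*((5 - 10) + 5) = -9*(-5 + 5) = -9*0 = 0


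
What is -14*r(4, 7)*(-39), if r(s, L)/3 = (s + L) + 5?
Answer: 26208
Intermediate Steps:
r(s, L) = 15 + 3*L + 3*s (r(s, L) = 3*((s + L) + 5) = 3*((L + s) + 5) = 3*(5 + L + s) = 15 + 3*L + 3*s)
-14*r(4, 7)*(-39) = -14*(15 + 3*7 + 3*4)*(-39) = -14*(15 + 21 + 12)*(-39) = -14*48*(-39) = -672*(-39) = 26208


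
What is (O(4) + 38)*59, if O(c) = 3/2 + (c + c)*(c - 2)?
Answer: 6549/2 ≈ 3274.5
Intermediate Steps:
O(c) = 3/2 + 2*c*(-2 + c) (O(c) = (½)*3 + (2*c)*(-2 + c) = 3/2 + 2*c*(-2 + c))
(O(4) + 38)*59 = ((3/2 - 4*4 + 2*4²) + 38)*59 = ((3/2 - 16 + 2*16) + 38)*59 = ((3/2 - 16 + 32) + 38)*59 = (35/2 + 38)*59 = (111/2)*59 = 6549/2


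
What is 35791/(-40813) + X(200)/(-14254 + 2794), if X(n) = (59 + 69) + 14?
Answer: -207980153/233858490 ≈ -0.88934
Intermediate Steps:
X(n) = 142 (X(n) = 128 + 14 = 142)
35791/(-40813) + X(200)/(-14254 + 2794) = 35791/(-40813) + 142/(-14254 + 2794) = 35791*(-1/40813) + 142/(-11460) = -35791/40813 + 142*(-1/11460) = -35791/40813 - 71/5730 = -207980153/233858490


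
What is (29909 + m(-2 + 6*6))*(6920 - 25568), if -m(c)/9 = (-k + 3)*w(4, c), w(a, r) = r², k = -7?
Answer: 1382394888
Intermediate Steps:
m(c) = -90*c² (m(c) = -9*(-1*(-7) + 3)*c² = -9*(7 + 3)*c² = -90*c²)
(29909 + m(-2 + 6*6))*(6920 - 25568) = (29909 - 90*(-2 + 6*6)²)*(6920 - 25568) = (29909 - 90*(-2 + 36)²)*(-18648) = (29909 - 90*34²)*(-18648) = (29909 - 90*1156)*(-18648) = (29909 - 104040)*(-18648) = -74131*(-18648) = 1382394888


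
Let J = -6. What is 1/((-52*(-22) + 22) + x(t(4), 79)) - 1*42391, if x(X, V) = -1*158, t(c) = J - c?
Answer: -42730127/1008 ≈ -42391.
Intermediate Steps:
t(c) = -6 - c
x(X, V) = -158
1/((-52*(-22) + 22) + x(t(4), 79)) - 1*42391 = 1/((-52*(-22) + 22) - 158) - 1*42391 = 1/((1144 + 22) - 158) - 42391 = 1/(1166 - 158) - 42391 = 1/1008 - 42391 = -42730127/1008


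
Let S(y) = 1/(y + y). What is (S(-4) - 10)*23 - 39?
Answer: -2175/8 ≈ -271.88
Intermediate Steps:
S(y) = 1/(2*y)
(S(-4) - 10)*23 - 39 = ((1/2)/(-4) - 10)*23 - 39 = ((1/2)*(-1/4) - 10)*23 - 39 = (-1/8 - 10)*23 - 39 = -81/8*23 - 39 = -1863/8 - 39 = -2175/8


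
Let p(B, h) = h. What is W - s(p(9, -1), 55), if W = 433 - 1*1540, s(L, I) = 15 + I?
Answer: -1177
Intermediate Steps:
W = -1107 (W = 433 - 1540 = -1107)
W - s(p(9, -1), 55) = -1107 - (15 + 55) = -1107 - 1*70 = -1107 - 70 = -1177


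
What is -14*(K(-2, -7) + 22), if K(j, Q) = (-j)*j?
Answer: -252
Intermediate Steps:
K(j, Q) = -j²
-14*(K(-2, -7) + 22) = -14*(-1*(-2)² + 22) = -14*(-1*4 + 22) = -14*(-4 + 22) = -14*18 = -252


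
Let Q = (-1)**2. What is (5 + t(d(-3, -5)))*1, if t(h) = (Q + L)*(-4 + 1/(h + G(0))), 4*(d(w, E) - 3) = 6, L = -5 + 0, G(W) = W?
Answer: 181/9 ≈ 20.111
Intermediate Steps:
Q = 1
L = -5
d(w, E) = 9/2 (d(w, E) = 3 + (1/4)*6 = 3 + 3/2 = 9/2)
t(h) = 16 - 4/h (t(h) = (1 - 5)*(-4 + 1/(h + 0)) = -4*(-4 + 1/h) = 16 - 4/h)
(5 + t(d(-3, -5)))*1 = (5 + (16 - 4/9/2))*1 = (5 + (16 - 4*2/9))*1 = (5 + (16 - 8/9))*1 = (5 + 136/9)*1 = (181/9)*1 = 181/9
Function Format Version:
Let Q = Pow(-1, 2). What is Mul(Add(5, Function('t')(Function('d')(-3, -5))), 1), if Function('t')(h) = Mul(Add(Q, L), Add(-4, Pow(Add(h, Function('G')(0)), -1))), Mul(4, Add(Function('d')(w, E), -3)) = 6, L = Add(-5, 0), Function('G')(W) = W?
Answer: Rational(181, 9) ≈ 20.111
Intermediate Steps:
Q = 1
L = -5
Function('d')(w, E) = Rational(9, 2) (Function('d')(w, E) = Add(3, Mul(Rational(1, 4), 6)) = Add(3, Rational(3, 2)) = Rational(9, 2))
Function('t')(h) = Add(16, Mul(-4, Pow(h, -1))) (Function('t')(h) = Mul(Add(1, -5), Add(-4, Pow(Add(h, 0), -1))) = Mul(-4, Add(-4, Pow(h, -1))) = Add(16, Mul(-4, Pow(h, -1))))
Mul(Add(5, Function('t')(Function('d')(-3, -5))), 1) = Mul(Add(5, Add(16, Mul(-4, Pow(Rational(9, 2), -1)))), 1) = Mul(Add(5, Add(16, Mul(-4, Rational(2, 9)))), 1) = Mul(Add(5, Add(16, Rational(-8, 9))), 1) = Mul(Add(5, Rational(136, 9)), 1) = Mul(Rational(181, 9), 1) = Rational(181, 9)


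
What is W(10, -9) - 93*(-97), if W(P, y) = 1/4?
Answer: 36085/4 ≈ 9021.3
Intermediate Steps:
W(P, y) = ¼
W(10, -9) - 93*(-97) = ¼ - 93*(-97) = ¼ + 9021 = 36085/4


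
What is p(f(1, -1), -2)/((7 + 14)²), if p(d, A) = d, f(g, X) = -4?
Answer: -4/441 ≈ -0.0090703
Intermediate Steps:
p(f(1, -1), -2)/((7 + 14)²) = -4/(7 + 14)² = -4/(21²) = -4/441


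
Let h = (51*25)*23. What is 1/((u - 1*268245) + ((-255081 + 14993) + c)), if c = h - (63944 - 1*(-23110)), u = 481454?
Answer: -1/84608 ≈ -1.1819e-5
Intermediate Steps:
h = 29325 (h = 1275*23 = 29325)
c = -57729 (c = 29325 - (63944 - 1*(-23110)) = 29325 - (63944 + 23110) = 29325 - 1*87054 = 29325 - 87054 = -57729)
1/((u - 1*268245) + ((-255081 + 14993) + c)) = 1/((481454 - 1*268245) + ((-255081 + 14993) - 57729)) = 1/((481454 - 268245) + (-240088 - 57729)) = 1/(213209 - 297817) = 1/(-84608) = -1/84608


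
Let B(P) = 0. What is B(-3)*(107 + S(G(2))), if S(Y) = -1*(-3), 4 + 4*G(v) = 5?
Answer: 0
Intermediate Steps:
G(v) = 1/4 (G(v) = -1 + (1/4)*5 = -1 + 5/4 = 1/4)
S(Y) = 3
B(-3)*(107 + S(G(2))) = 0*(107 + 3) = 0*110 = 0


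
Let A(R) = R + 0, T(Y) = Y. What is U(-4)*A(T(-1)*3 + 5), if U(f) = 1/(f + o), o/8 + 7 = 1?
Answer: -1/26 ≈ -0.038462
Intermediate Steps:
o = -48 (o = -56 + 8*1 = -56 + 8 = -48)
A(R) = R
U(f) = 1/(-48 + f) (U(f) = 1/(f - 48) = 1/(-48 + f))
U(-4)*A(T(-1)*3 + 5) = (-1*3 + 5)/(-48 - 4) = (-3 + 5)/(-52) = -1/52*2 = -1/26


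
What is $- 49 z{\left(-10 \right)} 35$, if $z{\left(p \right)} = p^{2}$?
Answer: $-171500$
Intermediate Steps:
$- 49 z{\left(-10 \right)} 35 = - 49 \left(-10\right)^{2} \cdot 35 = \left(-49\right) 100 \cdot 35 = \left(-4900\right) 35 = -171500$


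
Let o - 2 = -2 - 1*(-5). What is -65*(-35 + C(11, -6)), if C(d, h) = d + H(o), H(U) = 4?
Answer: 1300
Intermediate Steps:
o = 5 (o = 2 + (-2 - 1*(-5)) = 2 + (-2 + 5) = 2 + 3 = 5)
C(d, h) = 4 + d (C(d, h) = d + 4 = 4 + d)
-65*(-35 + C(11, -6)) = -65*(-35 + (4 + 11)) = -65*(-35 + 15) = -65*(-20) = 1300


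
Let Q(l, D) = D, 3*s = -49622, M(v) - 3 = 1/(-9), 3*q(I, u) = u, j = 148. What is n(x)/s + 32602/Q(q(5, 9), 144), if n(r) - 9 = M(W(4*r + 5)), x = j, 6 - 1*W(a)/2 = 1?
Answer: 404442827/1786392 ≈ 226.40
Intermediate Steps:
q(I, u) = u/3
W(a) = 10 (W(a) = 12 - 2*1 = 12 - 2 = 10)
M(v) = 26/9 (M(v) = 3 + 1/(-9) = 3 - ⅑ = 26/9)
s = -49622/3 (s = (⅓)*(-49622) = -49622/3 ≈ -16541.)
x = 148
n(r) = 107/9 (n(r) = 9 + 26/9 = 107/9)
n(x)/s + 32602/Q(q(5, 9), 144) = 107/(9*(-49622/3)) + 32602/144 = (107/9)*(-3/49622) + 32602*(1/144) = -107/148866 + 16301/72 = 404442827/1786392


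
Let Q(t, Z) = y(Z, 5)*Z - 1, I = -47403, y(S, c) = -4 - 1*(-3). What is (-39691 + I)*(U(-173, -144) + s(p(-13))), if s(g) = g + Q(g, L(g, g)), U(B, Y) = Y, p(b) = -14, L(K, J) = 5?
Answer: 14283416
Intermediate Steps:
y(S, c) = -1 (y(S, c) = -4 + 3 = -1)
Q(t, Z) = -1 - Z (Q(t, Z) = -Z - 1 = -1 - Z)
s(g) = -6 + g (s(g) = g + (-1 - 1*5) = g + (-1 - 5) = g - 6 = -6 + g)
(-39691 + I)*(U(-173, -144) + s(p(-13))) = (-39691 - 47403)*(-144 + (-6 - 14)) = -87094*(-144 - 20) = -87094*(-164) = 14283416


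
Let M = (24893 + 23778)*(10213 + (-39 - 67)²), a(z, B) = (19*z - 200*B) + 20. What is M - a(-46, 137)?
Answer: 1043972533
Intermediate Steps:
a(z, B) = 20 - 200*B + 19*z (a(z, B) = (-200*B + 19*z) + 20 = 20 - 200*B + 19*z)
M = 1043944279 (M = 48671*(10213 + (-106)²) = 48671*(10213 + 11236) = 48671*21449 = 1043944279)
M - a(-46, 137) = 1043944279 - (20 - 200*137 + 19*(-46)) = 1043944279 - (20 - 27400 - 874) = 1043944279 - 1*(-28254) = 1043944279 + 28254 = 1043972533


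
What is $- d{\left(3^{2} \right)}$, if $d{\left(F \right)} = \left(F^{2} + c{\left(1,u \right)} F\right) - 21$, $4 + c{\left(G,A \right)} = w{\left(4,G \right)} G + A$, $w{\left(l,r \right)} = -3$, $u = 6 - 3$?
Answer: $-24$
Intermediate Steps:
$u = 3$
$c{\left(G,A \right)} = -4 + A - 3 G$ ($c{\left(G,A \right)} = -4 + \left(- 3 G + A\right) = -4 + \left(A - 3 G\right) = -4 + A - 3 G$)
$d{\left(F \right)} = -21 + F^{2} - 4 F$ ($d{\left(F \right)} = \left(F^{2} + \left(-4 + 3 - 3\right) F\right) - 21 = \left(F^{2} - 4 F\right) - 21 = -21 + F^{2} - 4 F$)
$- d{\left(3^{2} \right)} = - (-21 + \left(3^{2}\right)^{2} - 4 \cdot 3^{2}) = - (-21 + 9^{2} - 36) = - (-21 + 81 - 36) = \left(-1\right) 24 = -24$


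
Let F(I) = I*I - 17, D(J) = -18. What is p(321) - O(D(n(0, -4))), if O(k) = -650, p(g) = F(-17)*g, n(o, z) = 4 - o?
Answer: 87962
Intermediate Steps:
F(I) = -17 + I² (F(I) = I² - 17 = -17 + I²)
p(g) = 272*g (p(g) = (-17 + (-17)²)*g = (-17 + 289)*g = 272*g)
p(321) - O(D(n(0, -4))) = 272*321 - 1*(-650) = 87312 + 650 = 87962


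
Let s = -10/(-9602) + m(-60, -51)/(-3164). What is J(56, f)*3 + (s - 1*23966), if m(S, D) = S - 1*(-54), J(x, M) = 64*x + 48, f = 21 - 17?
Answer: -99269006427/7595182 ≈ -13070.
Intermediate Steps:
f = 4
J(x, M) = 48 + 64*x
m(S, D) = 54 + S (m(S, D) = S + 54 = 54 + S)
s = 22313/7595182 (s = -10/(-9602) + (54 - 60)/(-3164) = -10*(-1/9602) - 6*(-1/3164) = 5/4801 + 3/1582 = 22313/7595182 ≈ 0.0029378)
J(56, f)*3 + (s - 1*23966) = (48 + 64*56)*3 + (22313/7595182 - 1*23966) = (48 + 3584)*3 + (22313/7595182 - 23966) = 3632*3 - 182026109499/7595182 = 10896 - 182026109499/7595182 = -99269006427/7595182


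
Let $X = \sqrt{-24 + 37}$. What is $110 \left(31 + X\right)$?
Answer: $3410 + 110 \sqrt{13} \approx 3806.6$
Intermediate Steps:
$X = \sqrt{13} \approx 3.6056$
$110 \left(31 + X\right) = 110 \left(31 + \sqrt{13}\right) = 3410 + 110 \sqrt{13}$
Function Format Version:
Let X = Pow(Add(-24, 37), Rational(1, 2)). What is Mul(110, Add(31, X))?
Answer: Add(3410, Mul(110, Pow(13, Rational(1, 2)))) ≈ 3806.6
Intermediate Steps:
X = Pow(13, Rational(1, 2)) ≈ 3.6056
Mul(110, Add(31, X)) = Mul(110, Add(31, Pow(13, Rational(1, 2)))) = Add(3410, Mul(110, Pow(13, Rational(1, 2))))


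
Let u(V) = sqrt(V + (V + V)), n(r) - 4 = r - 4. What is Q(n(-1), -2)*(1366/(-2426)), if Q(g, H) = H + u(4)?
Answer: 1366/1213 - 1366*sqrt(3)/1213 ≈ -0.82439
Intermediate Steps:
n(r) = r (n(r) = 4 + (r - 4) = 4 + (-4 + r) = r)
u(V) = sqrt(3)*sqrt(V) (u(V) = sqrt(V + 2*V) = sqrt(3*V) = sqrt(3)*sqrt(V))
Q(g, H) = H + 2*sqrt(3) (Q(g, H) = H + sqrt(3)*sqrt(4) = H + sqrt(3)*2 = H + 2*sqrt(3))
Q(n(-1), -2)*(1366/(-2426)) = (-2 + 2*sqrt(3))*(1366/(-2426)) = (-2 + 2*sqrt(3))*(1366*(-1/2426)) = (-2 + 2*sqrt(3))*(-683/1213) = 1366/1213 - 1366*sqrt(3)/1213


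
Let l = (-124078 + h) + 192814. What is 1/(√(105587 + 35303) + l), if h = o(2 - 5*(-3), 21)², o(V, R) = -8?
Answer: 6880/473329911 - √140890/4733299110 ≈ 1.4456e-5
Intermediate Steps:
h = 64 (h = (-8)² = 64)
l = 68800 (l = (-124078 + 64) + 192814 = -124014 + 192814 = 68800)
1/(√(105587 + 35303) + l) = 1/(√(105587 + 35303) + 68800) = 1/(√140890 + 68800) = 1/(68800 + √140890)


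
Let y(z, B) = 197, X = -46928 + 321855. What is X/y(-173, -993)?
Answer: 274927/197 ≈ 1395.6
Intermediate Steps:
X = 274927
X/y(-173, -993) = 274927/197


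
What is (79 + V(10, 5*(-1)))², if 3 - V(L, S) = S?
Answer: 7569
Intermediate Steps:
V(L, S) = 3 - S
(79 + V(10, 5*(-1)))² = (79 + (3 - 5*(-1)))² = (79 + (3 - 1*(-5)))² = (79 + (3 + 5))² = (79 + 8)² = 87² = 7569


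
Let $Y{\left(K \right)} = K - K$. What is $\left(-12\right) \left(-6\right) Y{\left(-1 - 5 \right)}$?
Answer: $0$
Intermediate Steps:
$Y{\left(K \right)} = 0$
$\left(-12\right) \left(-6\right) Y{\left(-1 - 5 \right)} = \left(-12\right) \left(-6\right) 0 = 72 \cdot 0 = 0$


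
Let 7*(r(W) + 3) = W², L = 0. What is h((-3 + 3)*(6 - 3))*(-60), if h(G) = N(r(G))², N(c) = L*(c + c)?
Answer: 0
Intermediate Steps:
r(W) = -3 + W²/7
N(c) = 0 (N(c) = 0*(c + c) = 0*(2*c) = 0)
h(G) = 0 (h(G) = 0² = 0)
h((-3 + 3)*(6 - 3))*(-60) = 0*(-60) = 0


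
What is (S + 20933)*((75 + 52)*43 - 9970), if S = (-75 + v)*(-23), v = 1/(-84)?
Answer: -2860652385/28 ≈ -1.0217e+8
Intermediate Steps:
v = -1/84 ≈ -0.011905
S = 144923/84 (S = (-75 - 1/84)*(-23) = -6301/84*(-23) = 144923/84 ≈ 1725.3)
(S + 20933)*((75 + 52)*43 - 9970) = (144923/84 + 20933)*((75 + 52)*43 - 9970) = 1903295*(127*43 - 9970)/84 = 1903295*(5461 - 9970)/84 = (1903295/84)*(-4509) = -2860652385/28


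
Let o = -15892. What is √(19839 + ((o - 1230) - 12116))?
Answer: I*√9399 ≈ 96.948*I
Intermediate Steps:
√(19839 + ((o - 1230) - 12116)) = √(19839 + ((-15892 - 1230) - 12116)) = √(19839 + (-17122 - 12116)) = √(19839 - 29238) = √(-9399) = I*√9399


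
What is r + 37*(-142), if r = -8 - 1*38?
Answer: -5300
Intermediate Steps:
r = -46 (r = -8 - 38 = -46)
r + 37*(-142) = -46 + 37*(-142) = -46 - 5254 = -5300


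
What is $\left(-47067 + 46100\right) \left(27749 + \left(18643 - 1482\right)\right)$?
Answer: $-43427970$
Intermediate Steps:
$\left(-47067 + 46100\right) \left(27749 + \left(18643 - 1482\right)\right) = - 967 \left(27749 + 17161\right) = \left(-967\right) 44910 = -43427970$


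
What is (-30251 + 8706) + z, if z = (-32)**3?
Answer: -54313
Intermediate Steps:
z = -32768
(-30251 + 8706) + z = (-30251 + 8706) - 32768 = -21545 - 32768 = -54313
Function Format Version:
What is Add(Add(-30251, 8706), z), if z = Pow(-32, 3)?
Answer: -54313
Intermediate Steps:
z = -32768
Add(Add(-30251, 8706), z) = Add(Add(-30251, 8706), -32768) = Add(-21545, -32768) = -54313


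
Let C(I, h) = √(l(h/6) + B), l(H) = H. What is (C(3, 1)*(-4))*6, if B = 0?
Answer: -4*√6 ≈ -9.7980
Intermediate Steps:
C(I, h) = √6*√h/6 (C(I, h) = √(h/6 + 0) = √(h/6) = √6*√h/6)
(C(3, 1)*(-4))*6 = ((√6*√1/6)*(-4))*6 = (((⅙)*√6*1)*(-4))*6 = ((√6/6)*(-4))*6 = -2*√6/3*6 = -4*√6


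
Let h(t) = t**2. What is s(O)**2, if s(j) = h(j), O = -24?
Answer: 331776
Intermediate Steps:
s(j) = j**2
s(O)**2 = ((-24)**2)**2 = 576**2 = 331776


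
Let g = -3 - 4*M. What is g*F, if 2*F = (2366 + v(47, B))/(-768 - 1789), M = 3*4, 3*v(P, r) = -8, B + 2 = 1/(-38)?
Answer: 60265/2557 ≈ 23.569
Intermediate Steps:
B = -77/38 (B = -2 + 1/(-38) = -2 - 1/38 = -77/38 ≈ -2.0263)
v(P, r) = -8/3 (v(P, r) = (1/3)*(-8) = -8/3)
M = 12
g = -51 (g = -3 - 4*12 = -3 - 48 = -51)
F = -3545/7671 (F = ((2366 - 8/3)/(-768 - 1789))/2 = ((7090/3)/(-2557))/2 = ((7090/3)*(-1/2557))/2 = (1/2)*(-7090/7671) = -3545/7671 ≈ -0.46213)
g*F = -51*(-3545/7671) = 60265/2557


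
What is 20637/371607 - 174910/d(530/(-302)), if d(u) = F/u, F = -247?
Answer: -5741214033287/4619942093 ≈ -1242.7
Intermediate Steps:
d(u) = -247/u
20637/371607 - 174910/d(530/(-302)) = 20637/371607 - 174910/((-247/(530/(-302)))) = 20637*(1/371607) - 174910/((-247/(530*(-1/302)))) = 6879/123869 - 174910/((-247/(-265/151))) = 6879/123869 - 174910/((-247*(-151/265))) = 6879/123869 - 174910/37297/265 = 6879/123869 - 174910*265/37297 = 6879/123869 - 46351150/37297 = -5741214033287/4619942093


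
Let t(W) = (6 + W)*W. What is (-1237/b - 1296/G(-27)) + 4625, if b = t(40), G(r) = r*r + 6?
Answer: 416770411/90160 ≈ 4622.6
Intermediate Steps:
G(r) = 6 + r**2 (G(r) = r**2 + 6 = 6 + r**2)
t(W) = W*(6 + W)
b = 1840 (b = 40*(6 + 40) = 40*46 = 1840)
(-1237/b - 1296/G(-27)) + 4625 = (-1237/1840 - 1296/(6 + (-27)**2)) + 4625 = (-1237*1/1840 - 1296/(6 + 729)) + 4625 = (-1237/1840 - 1296/735) + 4625 = (-1237/1840 - 1296*1/735) + 4625 = (-1237/1840 - 432/245) + 4625 = -219589/90160 + 4625 = 416770411/90160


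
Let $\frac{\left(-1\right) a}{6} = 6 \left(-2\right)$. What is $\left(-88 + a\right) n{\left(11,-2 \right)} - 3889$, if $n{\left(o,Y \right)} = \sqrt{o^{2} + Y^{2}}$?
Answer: $-3889 - 80 \sqrt{5} \approx -4067.9$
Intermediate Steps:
$a = 72$ ($a = - 6 \cdot 6 \left(-2\right) = \left(-6\right) \left(-12\right) = 72$)
$n{\left(o,Y \right)} = \sqrt{Y^{2} + o^{2}}$
$\left(-88 + a\right) n{\left(11,-2 \right)} - 3889 = \left(-88 + 72\right) \sqrt{\left(-2\right)^{2} + 11^{2}} - 3889 = - 16 \sqrt{4 + 121} - 3889 = - 16 \sqrt{125} - 3889 = - 16 \cdot 5 \sqrt{5} - 3889 = - 80 \sqrt{5} - 3889 = -3889 - 80 \sqrt{5}$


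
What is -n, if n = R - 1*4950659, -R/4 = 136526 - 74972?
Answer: 5196875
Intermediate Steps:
R = -246216 (R = -4*(136526 - 74972) = -4*61554 = -246216)
n = -5196875 (n = -246216 - 1*4950659 = -246216 - 4950659 = -5196875)
-n = -1*(-5196875) = 5196875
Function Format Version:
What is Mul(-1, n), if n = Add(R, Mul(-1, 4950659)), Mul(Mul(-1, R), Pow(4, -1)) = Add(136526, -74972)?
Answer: 5196875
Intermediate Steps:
R = -246216 (R = Mul(-4, Add(136526, -74972)) = Mul(-4, 61554) = -246216)
n = -5196875 (n = Add(-246216, Mul(-1, 4950659)) = Add(-246216, -4950659) = -5196875)
Mul(-1, n) = Mul(-1, -5196875) = 5196875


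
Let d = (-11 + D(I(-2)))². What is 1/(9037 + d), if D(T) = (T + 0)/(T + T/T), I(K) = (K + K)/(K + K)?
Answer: 4/36589 ≈ 0.00010932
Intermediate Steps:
I(K) = 1 (I(K) = (2*K)/((2*K)) = (2*K)*(1/(2*K)) = 1)
D(T) = T/(1 + T) (D(T) = T/(T + 1) = T/(1 + T))
d = 441/4 (d = (-11 + 1/(1 + 1))² = (-11 + 1/2)² = (-11 + 1*(½))² = (-11 + ½)² = (-21/2)² = 441/4 ≈ 110.25)
1/(9037 + d) = 1/(9037 + 441/4) = 1/(36589/4) = 4/36589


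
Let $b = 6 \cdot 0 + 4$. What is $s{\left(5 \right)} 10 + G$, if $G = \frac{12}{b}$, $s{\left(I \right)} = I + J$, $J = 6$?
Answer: $113$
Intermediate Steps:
$b = 4$ ($b = 0 + 4 = 4$)
$s{\left(I \right)} = 6 + I$ ($s{\left(I \right)} = I + 6 = 6 + I$)
$G = 3$ ($G = \frac{12}{4} = 12 \cdot \frac{1}{4} = 3$)
$s{\left(5 \right)} 10 + G = \left(6 + 5\right) 10 + 3 = 11 \cdot 10 + 3 = 110 + 3 = 113$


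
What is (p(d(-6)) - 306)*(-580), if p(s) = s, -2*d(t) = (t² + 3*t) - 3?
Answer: 181830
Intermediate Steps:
d(t) = 3/2 - 3*t/2 - t²/2 (d(t) = -((t² + 3*t) - 3)/2 = -(-3 + t² + 3*t)/2 = 3/2 - 3*t/2 - t²/2)
(p(d(-6)) - 306)*(-580) = ((3/2 - 3/2*(-6) - ½*(-6)²) - 306)*(-580) = ((3/2 + 9 - ½*36) - 306)*(-580) = ((3/2 + 9 - 18) - 306)*(-580) = (-15/2 - 306)*(-580) = -627/2*(-580) = 181830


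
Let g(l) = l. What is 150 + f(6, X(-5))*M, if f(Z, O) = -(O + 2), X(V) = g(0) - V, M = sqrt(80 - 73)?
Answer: 150 - 7*sqrt(7) ≈ 131.48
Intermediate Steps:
M = sqrt(7) ≈ 2.6458
X(V) = -V (X(V) = 0 - V = -V)
f(Z, O) = -2 - O (f(Z, O) = -(2 + O) = -2 - O)
150 + f(6, X(-5))*M = 150 + (-2 - (-1)*(-5))*sqrt(7) = 150 + (-2 - 1*5)*sqrt(7) = 150 + (-2 - 5)*sqrt(7) = 150 - 7*sqrt(7)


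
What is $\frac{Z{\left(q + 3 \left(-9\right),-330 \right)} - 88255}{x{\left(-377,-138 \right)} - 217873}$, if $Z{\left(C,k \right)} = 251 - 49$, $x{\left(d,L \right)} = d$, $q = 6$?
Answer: $\frac{29351}{72750} \approx 0.40345$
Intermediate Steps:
$Z{\left(C,k \right)} = 202$
$\frac{Z{\left(q + 3 \left(-9\right),-330 \right)} - 88255}{x{\left(-377,-138 \right)} - 217873} = \frac{202 - 88255}{-377 - 217873} = - \frac{88053}{-218250} = \left(-88053\right) \left(- \frac{1}{218250}\right) = \frac{29351}{72750}$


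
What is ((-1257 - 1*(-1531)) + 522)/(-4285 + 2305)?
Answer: -199/495 ≈ -0.40202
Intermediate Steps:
((-1257 - 1*(-1531)) + 522)/(-4285 + 2305) = ((-1257 + 1531) + 522)/(-1980) = (274 + 522)*(-1/1980) = 796*(-1/1980) = -199/495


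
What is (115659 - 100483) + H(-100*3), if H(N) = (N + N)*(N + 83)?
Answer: 145376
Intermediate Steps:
H(N) = 2*N*(83 + N) (H(N) = (2*N)*(83 + N) = 2*N*(83 + N))
(115659 - 100483) + H(-100*3) = (115659 - 100483) + 2*(-100*3)*(83 - 100*3) = 15176 + 2*(-300)*(83 - 300) = 15176 + 2*(-300)*(-217) = 15176 + 130200 = 145376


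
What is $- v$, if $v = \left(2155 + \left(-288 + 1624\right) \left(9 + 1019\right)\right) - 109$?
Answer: $-1375454$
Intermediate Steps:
$v = 1375454$ ($v = \left(2155 + 1336 \cdot 1028\right) - 109 = \left(2155 + 1373408\right) - 109 = 1375563 - 109 = 1375454$)
$- v = \left(-1\right) 1375454 = -1375454$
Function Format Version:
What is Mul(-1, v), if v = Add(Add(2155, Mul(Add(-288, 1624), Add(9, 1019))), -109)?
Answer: -1375454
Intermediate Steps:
v = 1375454 (v = Add(Add(2155, Mul(1336, 1028)), -109) = Add(Add(2155, 1373408), -109) = Add(1375563, -109) = 1375454)
Mul(-1, v) = Mul(-1, 1375454) = -1375454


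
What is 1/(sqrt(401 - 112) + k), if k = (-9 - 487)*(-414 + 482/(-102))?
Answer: 51/10592947 ≈ 4.8145e-6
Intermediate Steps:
k = 10592080/51 (k = -496*(-414 + 482*(-1/102)) = -496*(-414 - 241/51) = -496*(-21355/51) = 10592080/51 ≈ 2.0769e+5)
1/(sqrt(401 - 112) + k) = 1/(sqrt(401 - 112) + 10592080/51) = 1/(sqrt(289) + 10592080/51) = 1/(17 + 10592080/51) = 1/(10592947/51) = 51/10592947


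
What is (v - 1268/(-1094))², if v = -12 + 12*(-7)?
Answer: 2691326884/299209 ≈ 8994.8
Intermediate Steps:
v = -96 (v = -12 - 84 = -96)
(v - 1268/(-1094))² = (-96 - 1268/(-1094))² = (-96 - 1268*(-1/1094))² = (-96 + 634/547)² = (-51878/547)² = 2691326884/299209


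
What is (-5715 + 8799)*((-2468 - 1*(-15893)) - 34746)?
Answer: -65753964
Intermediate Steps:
(-5715 + 8799)*((-2468 - 1*(-15893)) - 34746) = 3084*((-2468 + 15893) - 34746) = 3084*(13425 - 34746) = 3084*(-21321) = -65753964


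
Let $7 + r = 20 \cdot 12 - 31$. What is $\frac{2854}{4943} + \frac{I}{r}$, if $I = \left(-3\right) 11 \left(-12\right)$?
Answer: $\frac{1266968}{499243} \approx 2.5378$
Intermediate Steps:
$r = 202$ ($r = -7 + \left(20 \cdot 12 - 31\right) = -7 + \left(240 - 31\right) = -7 + 209 = 202$)
$I = 396$ ($I = \left(-33\right) \left(-12\right) = 396$)
$\frac{2854}{4943} + \frac{I}{r} = \frac{2854}{4943} + \frac{396}{202} = 2854 \cdot \frac{1}{4943} + 396 \cdot \frac{1}{202} = \frac{2854}{4943} + \frac{198}{101} = \frac{1266968}{499243}$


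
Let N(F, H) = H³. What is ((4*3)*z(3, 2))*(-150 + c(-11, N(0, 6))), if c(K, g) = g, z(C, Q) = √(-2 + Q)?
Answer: 0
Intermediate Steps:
((4*3)*z(3, 2))*(-150 + c(-11, N(0, 6))) = ((4*3)*√(-2 + 2))*(-150 + 6³) = (12*√0)*(-150 + 216) = (12*0)*66 = 0*66 = 0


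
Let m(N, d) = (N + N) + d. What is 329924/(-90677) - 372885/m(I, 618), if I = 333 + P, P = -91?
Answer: -34175669393/99926054 ≈ -342.01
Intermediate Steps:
I = 242 (I = 333 - 91 = 242)
m(N, d) = d + 2*N (m(N, d) = 2*N + d = d + 2*N)
329924/(-90677) - 372885/m(I, 618) = 329924/(-90677) - 372885/(618 + 2*242) = 329924*(-1/90677) - 372885/(618 + 484) = -329924/90677 - 372885/1102 = -34175669393/99926054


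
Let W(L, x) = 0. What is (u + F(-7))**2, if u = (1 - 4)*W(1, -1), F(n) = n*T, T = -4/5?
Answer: 784/25 ≈ 31.360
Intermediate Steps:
T = -4/5 (T = -4*1/5 = -4/5 ≈ -0.80000)
F(n) = -4*n/5 (F(n) = n*(-4/5) = -4*n/5)
u = 0 (u = (1 - 4)*0 = -3*0 = 0)
(u + F(-7))**2 = (0 - 4/5*(-7))**2 = (0 + 28/5)**2 = (28/5)**2 = 784/25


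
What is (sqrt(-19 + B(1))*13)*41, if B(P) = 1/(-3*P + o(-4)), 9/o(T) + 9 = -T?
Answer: 533*I*sqrt(2766)/12 ≈ 2336.0*I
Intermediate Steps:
o(T) = 9/(-9 - T)
B(P) = 1/(-9/5 - 3*P) (B(P) = 1/(-3*P - 9/(9 - 4)) = 1/(-3*P - 9/5) = 1/(-9/5 - 3*P))
(sqrt(-19 + B(1))*13)*41 = (sqrt(-19 - 5/(9 + 15*1))*13)*41 = (sqrt(-19 - 5/(9 + 15))*13)*41 = (sqrt(-19 - 5/24)*13)*41 = (sqrt(-461/24)*13)*41 = ((I*sqrt(2766)/12)*13)*41 = (13*I*sqrt(2766)/12)*41 = 533*I*sqrt(2766)/12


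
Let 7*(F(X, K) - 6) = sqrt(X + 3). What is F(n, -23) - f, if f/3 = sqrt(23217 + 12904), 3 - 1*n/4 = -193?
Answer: 6 - 3*sqrt(36121) + sqrt(787)/7 ≈ -560.16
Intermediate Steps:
n = 784 (n = 12 - 4*(-193) = 12 + 772 = 784)
F(X, K) = 6 + sqrt(3 + X)/7 (F(X, K) = 6 + sqrt(X + 3)/7 = 6 + sqrt(3 + X)/7)
f = 3*sqrt(36121) (f = 3*sqrt(23217 + 12904) = 3*sqrt(36121) ≈ 570.17)
F(n, -23) - f = (6 + sqrt(3 + 784)/7) - 3*sqrt(36121) = (6 + sqrt(787)/7) - 3*sqrt(36121) = 6 - 3*sqrt(36121) + sqrt(787)/7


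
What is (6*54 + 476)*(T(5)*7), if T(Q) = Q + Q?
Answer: 56000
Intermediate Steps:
T(Q) = 2*Q
(6*54 + 476)*(T(5)*7) = (6*54 + 476)*((2*5)*7) = (324 + 476)*(10*7) = 800*70 = 56000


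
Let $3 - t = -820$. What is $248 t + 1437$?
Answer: $205541$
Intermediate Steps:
$t = 823$ ($t = 3 - -820 = 3 + 820 = 823$)
$248 t + 1437 = 248 \cdot 823 + 1437 = 204104 + 1437 = 205541$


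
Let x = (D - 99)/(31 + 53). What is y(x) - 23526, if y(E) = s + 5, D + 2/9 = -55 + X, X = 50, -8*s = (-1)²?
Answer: -188169/8 ≈ -23521.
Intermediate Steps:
s = -⅛ (s = -⅛*(-1)² = -⅛*1 = -⅛ ≈ -0.12500)
D = -47/9 (D = -2/9 + (-55 + 50) = -2/9 - 5 = -47/9 ≈ -5.2222)
x = -67/54 (x = (-47/9 - 99)/(31 + 53) = -938/9/84 = -938/9*1/84 = -67/54 ≈ -1.2407)
y(E) = 39/8 (y(E) = -⅛ + 5 = 39/8)
y(x) - 23526 = 39/8 - 23526 = -188169/8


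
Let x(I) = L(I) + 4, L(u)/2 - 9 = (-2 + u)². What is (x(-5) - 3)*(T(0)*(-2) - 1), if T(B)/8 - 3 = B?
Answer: -5733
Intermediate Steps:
L(u) = 18 + 2*(-2 + u)²
T(B) = 24 + 8*B
x(I) = 22 + 2*(-2 + I)² (x(I) = (18 + 2*(-2 + I)²) + 4 = 22 + 2*(-2 + I)²)
(x(-5) - 3)*(T(0)*(-2) - 1) = ((22 + 2*(-2 - 5)²) - 3)*((24 + 8*0)*(-2) - 1) = ((22 + 2*(-7)²) - 3)*((24 + 0)*(-2) - 1) = ((22 + 2*49) - 3)*(24*(-2) - 1) = ((22 + 98) - 3)*(-48 - 1) = (120 - 3)*(-49) = 117*(-49) = -5733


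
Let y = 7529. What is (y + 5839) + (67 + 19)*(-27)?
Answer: 11046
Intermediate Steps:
(y + 5839) + (67 + 19)*(-27) = (7529 + 5839) + (67 + 19)*(-27) = 13368 + 86*(-27) = 13368 - 2322 = 11046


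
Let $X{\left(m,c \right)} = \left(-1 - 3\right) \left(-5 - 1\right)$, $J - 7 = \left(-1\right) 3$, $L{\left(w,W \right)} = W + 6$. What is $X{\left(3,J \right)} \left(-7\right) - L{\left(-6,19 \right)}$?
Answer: $-193$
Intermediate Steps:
$L{\left(w,W \right)} = 6 + W$
$J = 4$ ($J = 7 - 3 = 4$)
$X{\left(m,c \right)} = 24$ ($X{\left(m,c \right)} = \left(-4\right) \left(-6\right) = 24$)
$X{\left(3,J \right)} \left(-7\right) - L{\left(-6,19 \right)} = 24 \left(-7\right) - \left(6 + 19\right) = -168 - 25 = -193$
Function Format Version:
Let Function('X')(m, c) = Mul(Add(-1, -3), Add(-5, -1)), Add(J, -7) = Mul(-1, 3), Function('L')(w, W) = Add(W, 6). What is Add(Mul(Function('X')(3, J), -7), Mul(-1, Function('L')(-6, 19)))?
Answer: -193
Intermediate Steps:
Function('L')(w, W) = Add(6, W)
J = 4 (J = Add(7, Mul(-1, 3)) = Add(7, -3) = 4)
Function('X')(m, c) = 24 (Function('X')(m, c) = Mul(-4, -6) = 24)
Add(Mul(Function('X')(3, J), -7), Mul(-1, Function('L')(-6, 19))) = Add(Mul(24, -7), Mul(-1, Add(6, 19))) = Add(-168, Mul(-1, 25)) = Add(-168, -25) = -193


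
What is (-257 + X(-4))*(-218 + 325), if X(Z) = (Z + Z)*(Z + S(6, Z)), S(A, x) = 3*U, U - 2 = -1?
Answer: -26643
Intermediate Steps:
U = 1 (U = 2 - 1 = 1)
S(A, x) = 3 (S(A, x) = 3*1 = 3)
X(Z) = 2*Z*(3 + Z) (X(Z) = (Z + Z)*(Z + 3) = (2*Z)*(3 + Z) = 2*Z*(3 + Z))
(-257 + X(-4))*(-218 + 325) = (-257 + 2*(-4)*(3 - 4))*(-218 + 325) = (-257 + 2*(-4)*(-1))*107 = (-257 + 8)*107 = -249*107 = -26643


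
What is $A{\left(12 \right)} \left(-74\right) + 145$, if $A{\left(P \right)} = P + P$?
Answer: $-1631$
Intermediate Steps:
$A{\left(P \right)} = 2 P$
$A{\left(12 \right)} \left(-74\right) + 145 = 2 \cdot 12 \left(-74\right) + 145 = 24 \left(-74\right) + 145 = -1776 + 145 = -1631$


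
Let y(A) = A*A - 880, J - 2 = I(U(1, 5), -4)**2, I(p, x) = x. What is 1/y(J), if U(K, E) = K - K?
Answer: -1/556 ≈ -0.0017986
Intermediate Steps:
U(K, E) = 0
J = 18 (J = 2 + (-4)**2 = 2 + 16 = 18)
y(A) = -880 + A**2 (y(A) = A**2 - 880 = -880 + A**2)
1/y(J) = 1/(-880 + 18**2) = 1/(-880 + 324) = 1/(-556) = -1/556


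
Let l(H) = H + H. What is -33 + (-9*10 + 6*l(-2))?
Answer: -147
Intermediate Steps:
l(H) = 2*H
-33 + (-9*10 + 6*l(-2)) = -33 + (-9*10 + 6*(2*(-2))) = -33 + (-90 + 6*(-4)) = -33 + (-90 - 24) = -33 - 114 = -147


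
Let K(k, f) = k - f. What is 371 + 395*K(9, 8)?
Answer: 766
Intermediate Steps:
371 + 395*K(9, 8) = 371 + 395*(9 - 1*8) = 371 + 395*(9 - 8) = 371 + 395*1 = 371 + 395 = 766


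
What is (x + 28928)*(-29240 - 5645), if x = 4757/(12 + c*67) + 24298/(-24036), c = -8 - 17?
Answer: -20166171678451015/19985934 ≈ -1.0090e+9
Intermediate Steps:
c = -25
x = -77373413/19985934 (x = 4757/(12 - 25*67) + 24298/(-24036) = 4757/(12 - 1675) + 24298*(-1/24036) = 4757/(-1663) - 12149/12018 = 4757*(-1/1663) - 12149/12018 = -4757/1663 - 12149/12018 = -77373413/19985934 ≈ -3.8714)
(x + 28928)*(-29240 - 5645) = (-77373413/19985934 + 28928)*(-29240 - 5645) = (578075725339/19985934)*(-34885) = -20166171678451015/19985934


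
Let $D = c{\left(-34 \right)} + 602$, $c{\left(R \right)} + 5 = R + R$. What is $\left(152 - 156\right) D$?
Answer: $-2116$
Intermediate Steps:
$c{\left(R \right)} = -5 + 2 R$ ($c{\left(R \right)} = -5 + \left(R + R\right) = -5 + 2 R$)
$D = 529$ ($D = \left(-5 + 2 \left(-34\right)\right) + 602 = \left(-5 - 68\right) + 602 = -73 + 602 = 529$)
$\left(152 - 156\right) D = \left(152 - 156\right) 529 = \left(-4\right) 529 = -2116$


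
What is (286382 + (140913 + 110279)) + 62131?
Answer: 599705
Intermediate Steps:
(286382 + (140913 + 110279)) + 62131 = (286382 + 251192) + 62131 = 537574 + 62131 = 599705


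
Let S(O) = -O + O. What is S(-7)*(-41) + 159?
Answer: 159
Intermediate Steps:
S(O) = 0
S(-7)*(-41) + 159 = 0*(-41) + 159 = 0 + 159 = 159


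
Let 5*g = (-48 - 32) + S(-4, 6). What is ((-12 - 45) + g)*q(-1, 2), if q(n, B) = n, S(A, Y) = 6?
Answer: 359/5 ≈ 71.800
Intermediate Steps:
g = -74/5 (g = ((-48 - 32) + 6)/5 = (-80 + 6)/5 = (1/5)*(-74) = -74/5 ≈ -14.800)
((-12 - 45) + g)*q(-1, 2) = ((-12 - 45) - 74/5)*(-1) = (-57 - 74/5)*(-1) = -359/5*(-1) = 359/5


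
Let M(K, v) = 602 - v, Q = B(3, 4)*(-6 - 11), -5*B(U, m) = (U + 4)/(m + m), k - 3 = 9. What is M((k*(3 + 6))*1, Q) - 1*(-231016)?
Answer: 9264601/40 ≈ 2.3162e+5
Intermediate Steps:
k = 12 (k = 3 + 9 = 12)
B(U, m) = -(4 + U)/(10*m) (B(U, m) = -(U + 4)/(5*(m + m)) = -(4 + U)/(5*(2*m)) = -(4 + U)*1/(2*m)/5 = -(4 + U)/(10*m))
Q = 119/40 (Q = ((⅒)*(-4 - 1*3)/4)*(-6 - 11) = ((⅒)*(¼)*(-4 - 3))*(-17) = ((⅒)*(¼)*(-7))*(-17) = -7/40*(-17) = 119/40 ≈ 2.9750)
M((k*(3 + 6))*1, Q) - 1*(-231016) = (602 - 1*119/40) - 1*(-231016) = (602 - 119/40) + 231016 = 23961/40 + 231016 = 9264601/40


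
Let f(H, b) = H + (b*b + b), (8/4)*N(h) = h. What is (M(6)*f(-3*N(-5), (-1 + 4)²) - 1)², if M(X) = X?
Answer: 341056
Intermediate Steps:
N(h) = h/2
f(H, b) = H + b + b² (f(H, b) = H + (b² + b) = H + (b + b²) = H + b + b²)
(M(6)*f(-3*N(-5), (-1 + 4)²) - 1)² = (6*(-3*(-5)/2 + (-1 + 4)² + ((-1 + 4)²)²) - 1)² = (6*(-3*(-5/2) + 3² + (3²)²) - 1)² = (6*(15/2 + 9 + 9²) - 1)² = (6*(15/2 + 9 + 81) - 1)² = (6*(195/2) - 1)² = (585 - 1)² = 584² = 341056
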